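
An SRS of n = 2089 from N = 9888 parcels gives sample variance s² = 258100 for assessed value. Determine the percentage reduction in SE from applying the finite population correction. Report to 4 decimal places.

f = n/N = 2089/9888 = 0.21126618.
SE_no-fpc = √(s²/n) = 11.115392; SE_fpc = √((1−f)s²/n) = 9.871656.
Ratio = √(1−f) = 0.88810687. Reduction = 100·(1 − 0.88810687) = 11.1893%.

11.1893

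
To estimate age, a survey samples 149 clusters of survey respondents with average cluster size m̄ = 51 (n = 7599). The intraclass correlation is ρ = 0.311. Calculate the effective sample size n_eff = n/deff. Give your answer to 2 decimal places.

459.15

deff = 1 + (51 − 1)·0.311 = 1 + 15.55 = 16.55.
n_eff = 7599 / 16.55 = 459.15.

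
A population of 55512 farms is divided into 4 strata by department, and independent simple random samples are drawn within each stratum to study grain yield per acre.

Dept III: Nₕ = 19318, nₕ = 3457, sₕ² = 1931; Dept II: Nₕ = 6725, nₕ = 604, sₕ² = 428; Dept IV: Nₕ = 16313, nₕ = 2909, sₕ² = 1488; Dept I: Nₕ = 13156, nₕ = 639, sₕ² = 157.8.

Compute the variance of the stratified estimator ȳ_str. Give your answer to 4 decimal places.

Var(ȳ_str) = Σₕ Wₕ²(1 − fₕ)sₕ²/nₕ with Wₕ = Nₕ/N, N = 55512.
Dept III: Wₕ = 0.34799683; term = 0.34799683²·(1 − 0.17895227)·1931/3457 = 0.055539488.
Dept II: Wₕ = 0.12114498; term = 0.12114498²·(1 − 0.08981413)·428/604 = 0.0094655913.
Dept IV: Wₕ = 0.29386439; term = 0.29386439²·(1 − 0.17832404)·1488/2909 = 0.036295578.
Dept I: Wₕ = 0.23699380; term = 0.23699380²·(1 − 0.04857099)·157.8/639 = 0.013196432.
Sum = 0.11449709.

0.1145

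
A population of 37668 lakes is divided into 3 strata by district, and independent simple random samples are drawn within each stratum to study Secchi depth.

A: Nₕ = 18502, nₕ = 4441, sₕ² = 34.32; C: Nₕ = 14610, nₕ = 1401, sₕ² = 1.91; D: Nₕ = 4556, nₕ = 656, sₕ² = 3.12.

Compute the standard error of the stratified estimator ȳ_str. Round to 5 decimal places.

Var(ȳ_str) = Σₕ Wₕ²(1 − fₕ)sₕ²/nₕ with Wₕ = Nₕ/N, N = 37668.
A: Wₕ = 0.49118615; term = 0.49118615²·(1 − 0.24002811)·34.32/4441 = 0.0014169557.
C: Wₕ = 0.38786238; term = 0.38786238²·(1 − 0.09589322)·1.91/1401 = 1.8542584 × 10^-4.
D: Wₕ = 0.12095147; term = 0.12095147²·(1 − 0.14398595)·3.12/656 = 5.9559899 × 10^-5.
Sum = 0.0016619414.
SE = √(0.0016619414) = 0.04077.

0.04077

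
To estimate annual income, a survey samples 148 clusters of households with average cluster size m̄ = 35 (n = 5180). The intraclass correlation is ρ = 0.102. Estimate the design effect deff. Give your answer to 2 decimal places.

deff = 1 + (35 − 1)·0.102 = 1 + 3.468 = 4.468.

4.47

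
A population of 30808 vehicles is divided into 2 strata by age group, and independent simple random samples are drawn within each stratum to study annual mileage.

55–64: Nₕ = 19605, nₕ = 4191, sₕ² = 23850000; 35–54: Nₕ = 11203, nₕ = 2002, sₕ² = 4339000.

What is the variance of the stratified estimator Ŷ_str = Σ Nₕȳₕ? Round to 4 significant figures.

1.943 × 10^12

Var(Ŷ_str) = Σₕ Nₕ²(1 − fₕ)sₕ²/nₕ.
55–64: 19605²·(1 − 4191/19605)·23850000/4191 = 1.7197009 × 10^12.
35–54: 11203²·(1 − 2002/11203)·4339000/2002 = 2.2340606 × 10^11.
Sum = 1.943107 × 10^12.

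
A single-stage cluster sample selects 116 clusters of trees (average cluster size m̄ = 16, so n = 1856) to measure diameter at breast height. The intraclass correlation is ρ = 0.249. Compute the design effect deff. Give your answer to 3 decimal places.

deff = 1 + (16 − 1)·0.249 = 1 + 3.735 = 4.735.

4.735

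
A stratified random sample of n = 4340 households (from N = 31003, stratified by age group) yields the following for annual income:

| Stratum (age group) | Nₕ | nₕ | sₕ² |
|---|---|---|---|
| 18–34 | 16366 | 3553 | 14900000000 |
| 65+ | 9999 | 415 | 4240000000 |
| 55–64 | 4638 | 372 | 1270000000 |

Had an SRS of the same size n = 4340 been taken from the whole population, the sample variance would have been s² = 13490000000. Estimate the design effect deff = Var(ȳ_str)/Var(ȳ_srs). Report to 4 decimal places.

Var(ȳ_str) = Σ Wₕ²(1−fₕ)sₕ²/nₕ with Wₕ = Nₕ/31003:
  18–34: (16366/31003)²·(1−3553/16366)·14900000000/3553 = 914907.09
  65+: (9999/31003)²·(1−415/9999)·4240000000/415 = 1.0186235 × 10^6
  55–64: (4638/31003)²·(1−372/4638)·1270000000/372 = 70275.66
  → Var(ȳ_str) = 2.0038063 × 10^6.
Var(ȳ_srs) = (1 − 4340/31003)·13490000000/4340 = 2.6731757 × 10^6.
deff = (2.0038063 × 10^6) / (2.6731757 × 10^6) = 0.7496.

0.7496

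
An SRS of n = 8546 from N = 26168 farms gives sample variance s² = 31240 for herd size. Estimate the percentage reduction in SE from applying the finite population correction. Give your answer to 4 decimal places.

f = n/N = 8546/26168 = 0.32658208.
SE_no-fpc = √(s²/n) = 1.9119392; SE_fpc = √((1−f)s²/n) = 1.5689764.
Ratio = √(1−f) = 0.82062045. Reduction = 100·(1 − 0.82062045) = 17.9380%.

17.9380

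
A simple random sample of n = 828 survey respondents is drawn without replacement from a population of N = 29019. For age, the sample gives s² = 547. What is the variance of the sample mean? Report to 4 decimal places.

0.6418

Under SRS without replacement, Var(ȳ) = (1 − f)·s²/n with f = n/N = 828/29019 = 0.02853303.
Var(ȳ) = (1 − 0.02853303)·547/828 = 0.97146697·0.66062802 = 0.6417783.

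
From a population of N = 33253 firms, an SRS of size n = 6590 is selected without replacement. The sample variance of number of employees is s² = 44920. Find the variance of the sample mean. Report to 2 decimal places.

Under SRS without replacement, Var(ȳ) = (1 − f)·s²/n with f = n/N = 6590/33253 = 0.19817761.
Var(ȳ) = (1 − 0.19817761)·44920/6590 = 0.80182239·6.8163885 = 5.4655329.

5.47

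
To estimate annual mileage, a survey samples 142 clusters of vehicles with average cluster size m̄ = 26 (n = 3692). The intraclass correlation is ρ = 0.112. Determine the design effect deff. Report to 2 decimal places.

deff = 1 + (26 − 1)·0.112 = 1 + 2.8 = 3.8.

3.80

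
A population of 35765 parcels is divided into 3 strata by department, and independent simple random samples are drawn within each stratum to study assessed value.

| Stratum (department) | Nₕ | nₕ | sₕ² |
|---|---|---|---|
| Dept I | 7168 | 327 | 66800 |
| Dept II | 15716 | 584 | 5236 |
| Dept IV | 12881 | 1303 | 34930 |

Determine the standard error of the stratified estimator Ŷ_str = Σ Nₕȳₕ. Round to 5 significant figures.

127070

Var(Ŷ_str) = Σₕ Nₕ²(1 − fₕ)sₕ²/nₕ.
Dept I: 7168²·(1 − 327/7168)·66800/327 = 1.0017199 × 10^10.
Dept II: 15716²·(1 − 584/15716)·5236/584 = 2.1321863 × 10^9.
Dept IV: 12881²·(1 − 1303/12881)·34930/1303 = 3.9979494 × 10^9.
Sum = 1.6147335 × 10^10.
SE = √(1.6147335 × 10^10) = 127070.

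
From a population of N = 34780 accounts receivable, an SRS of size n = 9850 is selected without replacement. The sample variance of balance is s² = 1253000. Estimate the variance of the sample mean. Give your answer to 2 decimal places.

91.18

Under SRS without replacement, Var(ȳ) = (1 − f)·s²/n with f = n/N = 9850/34780 = 0.28320874.
Var(ȳ) = (1 − 0.28320874)·1253000/9850 = 0.71679126·127.20812 = 91.18167.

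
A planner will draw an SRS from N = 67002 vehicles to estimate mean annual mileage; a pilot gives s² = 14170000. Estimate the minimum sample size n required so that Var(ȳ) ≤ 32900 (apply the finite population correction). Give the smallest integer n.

Without fpc, n₀ = s²/D = 14170000/32900 = 430.6991.
With fpc, (1 − n/N)·s²/n ≤ D requires n ≥ n₀/(1 + n₀/N) = 430.6991/(1 + 430.6991/67002) = 427.9482.
Rounding up, n = 428.

428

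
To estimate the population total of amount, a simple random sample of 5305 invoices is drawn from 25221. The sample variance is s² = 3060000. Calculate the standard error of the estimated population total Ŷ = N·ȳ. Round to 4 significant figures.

538300

Var(Ŷ) = N²·Var(ȳ) = N²·(1 − n/N)·s²/n.
f = 5305/25221 = 0.21034059; Var(ȳ) = 0.78965941·3060000/5305 = 455.48686.
Var(Ŷ) = 25221² · 455.48686 = 2.8973466 × 10^11.
SE(Ŷ) = √(2.8973466 × 10^11) = 538300.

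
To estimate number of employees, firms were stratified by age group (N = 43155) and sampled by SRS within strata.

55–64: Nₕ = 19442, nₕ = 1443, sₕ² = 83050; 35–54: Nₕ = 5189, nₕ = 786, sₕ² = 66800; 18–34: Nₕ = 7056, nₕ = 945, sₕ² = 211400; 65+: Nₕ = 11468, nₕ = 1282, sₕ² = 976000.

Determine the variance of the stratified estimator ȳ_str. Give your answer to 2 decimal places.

Var(ȳ_str) = Σₕ Wₕ²(1 − fₕ)sₕ²/nₕ with Wₕ = Nₕ/N, N = 43155.
55–64: Wₕ = 0.45051558; term = 0.45051558²·(1 − 0.07422076)·83050/1443 = 10.814349.
35–54: Wₕ = 0.12024099; term = 0.12024099²·(1 − 0.15147427)·66800/786 = 1.0426151.
18–34: Wₕ = 0.16350365; term = 0.16350365²·(1 − 0.13392857)·211400/945 = 5.1794279.
65+: Wₕ = 0.26573978; term = 0.26573978²·(1 − 0.11178933)·976000/1282 = 47.751928.
Sum = 64.78832.

64.79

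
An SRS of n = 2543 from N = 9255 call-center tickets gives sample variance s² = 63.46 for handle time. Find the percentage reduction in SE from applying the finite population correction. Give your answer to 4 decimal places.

14.8396

f = n/N = 2543/9255 = 0.27477039.
SE_no-fpc = √(s²/n) = 0.15797081; SE_fpc = √((1−f)s²/n) = 0.1345286.
Ratio = √(1−f) = 0.85160414. Reduction = 100·(1 − 0.85160414) = 14.8396%.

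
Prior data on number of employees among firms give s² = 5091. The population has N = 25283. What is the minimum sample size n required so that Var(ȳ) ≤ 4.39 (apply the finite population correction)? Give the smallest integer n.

1109

Without fpc, n₀ = s²/D = 5091/4.39 = 1159.6811.
With fpc, (1 − n/N)·s²/n ≤ D requires n ≥ n₀/(1 + n₀/N) = 1159.6811/(1 + 1159.6811/25283) = 1108.8216.
Rounding up, n = 1109.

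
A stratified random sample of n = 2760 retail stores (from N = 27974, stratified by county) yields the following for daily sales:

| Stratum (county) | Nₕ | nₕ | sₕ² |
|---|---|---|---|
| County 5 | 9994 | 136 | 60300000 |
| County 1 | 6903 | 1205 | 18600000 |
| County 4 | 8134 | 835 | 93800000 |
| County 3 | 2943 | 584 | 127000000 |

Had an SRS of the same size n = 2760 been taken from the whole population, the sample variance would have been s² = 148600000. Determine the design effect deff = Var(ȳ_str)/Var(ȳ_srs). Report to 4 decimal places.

1.3816

Var(ȳ_str) = Σ Wₕ²(1−fₕ)sₕ²/nₕ with Wₕ = Nₕ/27974:
  County 5: (9994/27974)²·(1−136/9994)·60300000/136 = 55820.975
  County 1: (6903/27974)²·(1−1205/6903)·18600000/1205 = 775.84877
  County 4: (8134/27974)²·(1−835/8134)·93800000/835 = 8522.652
  County 3: (2943/27974)²·(1−584/2943)·127000000/584 = 1929.3008
  → Var(ȳ_str) = 67048.777.
Var(ȳ_srs) = (1 − 2760/27974)·148600000/2760 = 48528.504.
deff = 67048.777 / 48528.504 = 1.3816.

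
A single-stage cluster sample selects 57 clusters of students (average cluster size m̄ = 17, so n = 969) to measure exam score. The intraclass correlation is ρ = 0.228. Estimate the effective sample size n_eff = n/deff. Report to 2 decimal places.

208.48

deff = 1 + (17 − 1)·0.228 = 1 + 3.648 = 4.648.
n_eff = 969 / 4.648 = 208.48.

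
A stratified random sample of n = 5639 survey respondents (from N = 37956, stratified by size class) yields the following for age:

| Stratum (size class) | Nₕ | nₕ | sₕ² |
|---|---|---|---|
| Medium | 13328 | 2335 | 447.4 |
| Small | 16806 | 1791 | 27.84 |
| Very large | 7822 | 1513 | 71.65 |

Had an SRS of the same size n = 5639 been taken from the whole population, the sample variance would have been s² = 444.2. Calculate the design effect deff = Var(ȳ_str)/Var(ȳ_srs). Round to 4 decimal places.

0.3553

Var(ȳ_str) = Σ Wₕ²(1−fₕ)sₕ²/nₕ with Wₕ = Nₕ/37956:
  Medium: (13328/37956)²·(1−2335/13328)·447.4/2335 = 0.019486302
  Small: (16806/37956)²·(1−1791/16806)·27.84/1791 = 0.0027227168
  Very large: (7822/37956)²·(1−1513/7822)·71.65/1513 = 0.0016221639
  → Var(ȳ_str) = 0.023831183.
Var(ȳ_srs) = (1 − 5639/37956)·444.2/5639 = 0.067069808.
deff = 0.023831183 / 0.067069808 = 0.3553.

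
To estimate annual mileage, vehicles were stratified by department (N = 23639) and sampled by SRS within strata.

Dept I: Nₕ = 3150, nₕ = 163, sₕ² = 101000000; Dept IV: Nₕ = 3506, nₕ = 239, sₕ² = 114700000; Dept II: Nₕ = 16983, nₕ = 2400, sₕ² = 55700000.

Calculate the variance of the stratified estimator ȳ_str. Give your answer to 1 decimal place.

Var(ȳ_str) = Σₕ Wₕ²(1 − fₕ)sₕ²/nₕ with Wₕ = Nₕ/N, N = 23639.
Dept I: Wₕ = 0.13325437; term = 0.13325437²·(1 − 0.05174603)·101000000/163 = 10433.292.
Dept IV: Wₕ = 0.14831423; term = 0.14831423²·(1 − 0.06816885)·114700000/239 = 9837.1289.
Dept II: Wₕ = 0.71843141; term = 0.71843141²·(1 − 0.14131779)·55700000/2400 = 10286.012.
Sum = 30556.433.

30556.4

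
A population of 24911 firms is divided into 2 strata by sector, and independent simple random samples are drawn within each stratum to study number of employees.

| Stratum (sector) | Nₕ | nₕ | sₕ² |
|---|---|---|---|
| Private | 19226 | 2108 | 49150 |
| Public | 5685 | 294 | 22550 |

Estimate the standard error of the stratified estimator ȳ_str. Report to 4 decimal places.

Var(ȳ_str) = Σₕ Wₕ²(1 − fₕ)sₕ²/nₕ with Wₕ = Nₕ/N, N = 24911.
Private: Wₕ = 0.77178756; term = 0.77178756²·(1 − 0.10964319)·49150/2108 = 12.365525.
Public: Wₕ = 0.22821244; term = 0.22821244²·(1 − 0.05171504)·22550/294 = 3.7880586.
Sum = 16.153584.
SE = √(16.153584) = 4.0192.

4.0192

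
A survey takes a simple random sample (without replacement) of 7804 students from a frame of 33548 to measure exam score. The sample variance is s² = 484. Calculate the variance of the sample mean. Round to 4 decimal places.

Under SRS without replacement, Var(ȳ) = (1 − f)·s²/n with f = n/N = 7804/33548 = 0.23262191.
Var(ȳ) = (1 − 0.23262191)·484/7804 = 0.76737809·0.062019477 = 0.047592388.

0.0476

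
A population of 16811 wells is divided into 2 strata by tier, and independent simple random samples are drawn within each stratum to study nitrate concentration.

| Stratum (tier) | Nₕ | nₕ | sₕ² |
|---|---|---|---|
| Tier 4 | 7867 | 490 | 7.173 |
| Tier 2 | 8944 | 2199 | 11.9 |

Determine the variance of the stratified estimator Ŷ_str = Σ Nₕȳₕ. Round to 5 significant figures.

Var(Ŷ_str) = Σₕ Nₕ²(1 − fₕ)sₕ²/nₕ.
Tier 4: 7867²·(1 − 490/7867)·7.173/490 = 849559.27.
Tier 2: 8944²·(1 − 2199/8944)·11.9/2199 = 326464.13.
Sum = 1.1760234 × 10^6.

1.1760 × 10^6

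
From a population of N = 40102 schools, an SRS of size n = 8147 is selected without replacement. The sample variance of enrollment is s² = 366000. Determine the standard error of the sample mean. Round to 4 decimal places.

Under SRS without replacement, Var(ȳ) = (1 − f)·s²/n with f = n/N = 8147/40102 = 0.20315695.
Var(ȳ) = (1 − 0.20315695)·366000/8147 = 0.79684305·44.924512 = 35.797785.
SE(ȳ) = √(35.797785) = 5.9831.

5.9831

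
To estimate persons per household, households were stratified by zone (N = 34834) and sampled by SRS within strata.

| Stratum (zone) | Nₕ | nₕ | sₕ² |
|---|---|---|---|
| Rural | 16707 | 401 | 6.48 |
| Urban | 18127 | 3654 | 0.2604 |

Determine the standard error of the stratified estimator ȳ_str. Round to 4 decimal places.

Var(ȳ_str) = Σₕ Wₕ²(1 − fₕ)sₕ²/nₕ with Wₕ = Nₕ/N, N = 34834.
Rural: Wₕ = 0.47961761; term = 0.47961761²·(1 − 0.02400192)·6.48/401 = 0.0036280215.
Urban: Wₕ = 0.52038239; term = 0.52038239²·(1 − 0.20157776)·0.2604/3654 = 1.5408141 × 10^-5.
Sum = 0.0036434296.
SE = √(0.0036434296) = 0.0604.

0.0604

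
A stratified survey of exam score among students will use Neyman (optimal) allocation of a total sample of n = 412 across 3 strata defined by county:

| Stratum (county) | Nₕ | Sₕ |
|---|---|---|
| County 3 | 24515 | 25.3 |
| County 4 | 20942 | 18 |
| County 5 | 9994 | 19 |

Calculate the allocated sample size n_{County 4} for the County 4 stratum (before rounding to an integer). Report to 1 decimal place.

130.8

Neyman allocation: nₕ = n·NₕSₕ / Σⱼ NⱼSⱼ.
Σ NⱼSⱼ = 24515·25.3 + 20942·18 + 9994·19 = 1.1870715 × 10^6.
n_{County 4} = 412·20942·18 / (1.1870715 × 10^6) = 130.8.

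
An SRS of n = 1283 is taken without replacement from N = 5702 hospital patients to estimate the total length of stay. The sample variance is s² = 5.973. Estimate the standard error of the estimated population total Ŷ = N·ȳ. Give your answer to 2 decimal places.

Var(Ŷ) = N²·Var(ȳ) = N²·(1 − n/N)·s²/n.
f = 1283/5702 = 0.22500877; Var(ȳ) = 0.77499123·5.973/1283 = 0.0036079678.
Var(Ŷ) = 5702² · 0.0036079678 = 117305.15.
SE(Ŷ) = √(117305.15) = 342.50.

342.50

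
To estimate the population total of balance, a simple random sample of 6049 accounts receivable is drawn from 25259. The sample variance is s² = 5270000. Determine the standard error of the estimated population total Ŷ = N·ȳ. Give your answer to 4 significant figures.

Var(Ŷ) = N²·Var(ȳ) = N²·(1 − n/N)·s²/n.
f = 6049/25259 = 0.23947900; Var(ȳ) = 0.76052100·5270000/6049 = 662.57988.
Var(Ŷ) = 25259² · 662.57988 = 4.2273728 × 10^11.
SE(Ŷ) = √(4.2273728 × 10^11) = 650200.

650200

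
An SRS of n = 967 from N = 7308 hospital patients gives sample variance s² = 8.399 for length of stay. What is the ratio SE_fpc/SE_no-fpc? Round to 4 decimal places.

0.9315

f = n/N = 967/7308 = 0.13232074.
SE_no-fpc = √(s²/n) = 0.093196704; SE_fpc = √((1−f)s²/n) = 0.08681208.
Ratio = √(1−f) = 0.93149302.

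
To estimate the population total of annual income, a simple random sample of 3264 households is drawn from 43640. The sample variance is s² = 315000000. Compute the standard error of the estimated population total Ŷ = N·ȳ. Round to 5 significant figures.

1.3040 × 10^7

Var(Ŷ) = N²·Var(ȳ) = N²·(1 − n/N)·s²/n.
f = 3264/43640 = 0.07479377; Var(ȳ) = 0.92520623·315000000/3264 = 89289.204.
Var(Ŷ) = 43640² · 89289.204 = 1.7004679 × 10^14.
SE(Ŷ) = √(1.7004679 × 10^14) = 1.3040 × 10^7.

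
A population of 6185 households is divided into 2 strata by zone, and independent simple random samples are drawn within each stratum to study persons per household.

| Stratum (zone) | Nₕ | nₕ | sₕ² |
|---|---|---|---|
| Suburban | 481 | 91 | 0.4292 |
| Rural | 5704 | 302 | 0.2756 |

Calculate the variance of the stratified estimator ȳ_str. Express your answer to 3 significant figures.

7.58 × 10^-4

Var(ȳ_str) = Σₕ Wₕ²(1 − fₕ)sₕ²/nₕ with Wₕ = Nₕ/N, N = 6185.
Suburban: Wₕ = 0.07776880; term = 0.07776880²·(1 − 0.18918919)·0.4292/91 = 2.312856 × 10^-5.
Rural: Wₕ = 0.92223120; term = 0.92223120²·(1 − 0.05294530)·0.2756/302 = 7.3506706 × 10^-4.
Sum = 7.5819562 × 10^-4.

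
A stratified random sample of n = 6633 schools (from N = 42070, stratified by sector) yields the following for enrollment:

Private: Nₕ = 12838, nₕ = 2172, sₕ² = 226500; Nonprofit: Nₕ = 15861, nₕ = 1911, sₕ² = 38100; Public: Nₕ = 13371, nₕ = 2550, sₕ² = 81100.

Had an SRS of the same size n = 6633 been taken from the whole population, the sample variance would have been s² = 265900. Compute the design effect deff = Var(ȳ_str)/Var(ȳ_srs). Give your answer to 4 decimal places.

0.3897

Var(ȳ_str) = Σ Wₕ²(1−fₕ)sₕ²/nₕ with Wₕ = Nₕ/42070:
  Private: (12838/42070)²·(1−2172/12838)·226500/2172 = 8.0679335
  Nonprofit: (15861/42070)²·(1−1911/15861)·38100/1911 = 2.4924361
  Public: (13371/42070)²·(1−2550/13371)·81100/2550 = 2.5999616
  → Var(ȳ_str) = 13.160331.
Var(ȳ_srs) = (1 − 6633/42070)·265900/6633 = 33.767023.
deff = 13.160331 / 33.767023 = 0.3897.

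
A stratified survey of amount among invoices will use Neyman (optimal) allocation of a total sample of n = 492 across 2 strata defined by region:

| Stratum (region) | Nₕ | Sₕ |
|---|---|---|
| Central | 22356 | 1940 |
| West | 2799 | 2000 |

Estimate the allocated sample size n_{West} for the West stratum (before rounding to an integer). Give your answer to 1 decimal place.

Neyman allocation: nₕ = n·NₕSₕ / Σⱼ NⱼSⱼ.
Σ NⱼSⱼ = 22356·1940 + 2799·2000 = 4.896864 × 10^7.
n_{West} = 492·2799·2000 / (4.896864 × 10^7) = 56.2.

56.2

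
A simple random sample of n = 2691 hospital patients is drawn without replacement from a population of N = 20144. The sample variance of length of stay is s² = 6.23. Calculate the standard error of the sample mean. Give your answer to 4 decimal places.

Under SRS without replacement, Var(ȳ) = (1 − f)·s²/n with f = n/N = 2691/20144 = 0.13358817.
Var(ȳ) = (1 − 0.13358817)·6.23/2691 = 0.86641183·0.0023151245 = 0.0020058513.
SE(ȳ) = √(0.0020058513) = 0.0448.

0.0448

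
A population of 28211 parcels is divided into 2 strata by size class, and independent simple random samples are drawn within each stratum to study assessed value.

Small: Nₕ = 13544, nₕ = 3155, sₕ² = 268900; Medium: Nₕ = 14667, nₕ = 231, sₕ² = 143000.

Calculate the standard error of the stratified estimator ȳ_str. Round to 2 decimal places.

13.41

Var(ȳ_str) = Σₕ Wₕ²(1 − fₕ)sₕ²/nₕ with Wₕ = Nₕ/N, N = 28211.
Small: Wₕ = 0.48009642; term = 0.48009642²·(1 − 0.23294448)·268900/3155 = 15.068679.
Medium: Wₕ = 0.51990358; term = 0.51990358²·(1 − 0.01574964)·143000/231 = 164.69305.
Sum = 179.76173.
SE = √(179.76173) = 13.41.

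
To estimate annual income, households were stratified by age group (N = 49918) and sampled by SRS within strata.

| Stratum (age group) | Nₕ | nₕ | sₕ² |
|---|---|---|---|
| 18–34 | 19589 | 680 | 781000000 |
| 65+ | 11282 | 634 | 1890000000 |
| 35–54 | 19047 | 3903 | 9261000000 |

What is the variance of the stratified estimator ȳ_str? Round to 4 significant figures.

Var(ȳ_str) = Σₕ Wₕ²(1 − fₕ)sₕ²/nₕ with Wₕ = Nₕ/N, N = 49918.
18–34: Wₕ = 0.39242357; term = 0.39242357²·(1 − 0.03471336)·781000000/680 = 170729.51.
65+: Wₕ = 0.22601066; term = 0.22601066²·(1 − 0.05619571)·1890000000/634 = 143718.39.
35–54: Wₕ = 0.38156577; term = 0.38156577²·(1 − 0.20491416)·9261000000/3903 = 274670.59.
Sum = 589118.49.

589100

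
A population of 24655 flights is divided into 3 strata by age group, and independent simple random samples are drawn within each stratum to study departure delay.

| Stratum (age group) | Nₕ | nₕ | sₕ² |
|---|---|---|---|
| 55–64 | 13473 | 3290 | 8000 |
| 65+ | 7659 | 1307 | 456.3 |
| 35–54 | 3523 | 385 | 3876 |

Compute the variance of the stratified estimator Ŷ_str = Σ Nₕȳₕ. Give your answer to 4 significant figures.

4.619 × 10^8

Var(Ŷ_str) = Σₕ Nₕ²(1 − fₕ)sₕ²/nₕ.
55–64: 13473²·(1 − 3290/13473)·8000/3290 = 3.3360622 × 10^8.
65+: 7659²·(1 − 1307/7659)·456.3/1307 = 1.6984683 × 10^7.
35–54: 3523²·(1 − 385/3523)·3876/385 = 1.1129832 × 10^8.
Sum = 4.6188922 × 10^8.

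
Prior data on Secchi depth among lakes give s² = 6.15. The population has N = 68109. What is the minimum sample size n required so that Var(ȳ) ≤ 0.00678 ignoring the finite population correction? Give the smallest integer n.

908

Without fpc, n₀ = s²/D = 6.15/0.00678 = 907.0796.
Rounding up, n = 908.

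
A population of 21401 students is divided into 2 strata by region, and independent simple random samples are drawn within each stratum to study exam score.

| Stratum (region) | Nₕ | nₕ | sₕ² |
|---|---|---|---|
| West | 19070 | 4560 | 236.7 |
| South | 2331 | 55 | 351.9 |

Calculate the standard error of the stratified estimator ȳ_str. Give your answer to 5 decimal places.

Var(ȳ_str) = Σₕ Wₕ²(1 − fₕ)sₕ²/nₕ with Wₕ = Nₕ/N, N = 21401.
West: Wₕ = 0.89107986; term = 0.89107986²·(1 − 0.23911904)·236.7/4560 = 0.031360529.
South: Wₕ = 0.10892014; term = 0.10892014²·(1 − 0.02359502)·351.9/55 = 0.074114464.
Sum = 0.10547499.
SE = √(0.10547499) = 0.32477.

0.32477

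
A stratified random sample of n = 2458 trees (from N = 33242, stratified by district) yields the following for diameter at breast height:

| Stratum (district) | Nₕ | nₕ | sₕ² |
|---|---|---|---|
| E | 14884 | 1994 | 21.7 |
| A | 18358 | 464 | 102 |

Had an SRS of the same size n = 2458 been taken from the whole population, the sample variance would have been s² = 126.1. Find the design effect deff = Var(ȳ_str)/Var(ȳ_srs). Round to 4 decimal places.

Var(ȳ_str) = Σ Wₕ²(1−fₕ)sₕ²/nₕ with Wₕ = Nₕ/33242:
  E: (14884/33242)²·(1−1994/14884)·21.7/1994 = 0.001889439
  A: (18358/33242)²·(1−464/18358)·102/464 = 0.065349264
  → Var(ȳ_str) = 0.067238703.
Var(ȳ_srs) = (1 − 2458/33242)·126.1/2458 = 0.047508478.
deff = 0.067238703 / 0.047508478 = 1.4153.

1.4153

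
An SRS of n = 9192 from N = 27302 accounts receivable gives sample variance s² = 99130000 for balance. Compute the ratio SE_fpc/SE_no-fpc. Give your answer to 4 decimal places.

0.8144

f = n/N = 9192/27302 = 0.33667863.
SE_no-fpc = √(s²/n) = 103.84786; SE_fpc = √((1−f)s²/n) = 84.578414.
Ratio = √(1−f) = 0.81444544.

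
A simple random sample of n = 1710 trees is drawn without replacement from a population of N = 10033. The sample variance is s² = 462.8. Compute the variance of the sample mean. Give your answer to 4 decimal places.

0.2245

Under SRS without replacement, Var(ȳ) = (1 − f)·s²/n with f = n/N = 1710/10033 = 0.17043756.
Var(ȳ) = (1 − 0.17043756)·462.8/1710 = 0.82956244·0.27064327 = 0.2245155.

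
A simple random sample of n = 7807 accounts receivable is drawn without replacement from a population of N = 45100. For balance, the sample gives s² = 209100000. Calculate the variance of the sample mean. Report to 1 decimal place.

Under SRS without replacement, Var(ȳ) = (1 − f)·s²/n with f = n/N = 7807/45100 = 0.17310421.
Var(ȳ) = (1 − 0.17310421)·209100000/7807 = 0.82689579·26783.656 = 22147.292.

22147.3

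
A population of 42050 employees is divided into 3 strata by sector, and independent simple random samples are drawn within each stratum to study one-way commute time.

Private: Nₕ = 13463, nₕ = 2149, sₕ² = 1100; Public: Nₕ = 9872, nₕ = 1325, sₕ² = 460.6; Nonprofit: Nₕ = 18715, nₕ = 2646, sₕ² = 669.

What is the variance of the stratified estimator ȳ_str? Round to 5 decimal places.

Var(ȳ_str) = Σₕ Wₕ²(1 − fₕ)sₕ²/nₕ with Wₕ = Nₕ/N, N = 42050.
Private: Wₕ = 0.32016647; term = 0.32016647²·(1 − 0.15962267)·1100/2149 = 0.044094283.
Public: Wₕ = 0.23476813; term = 0.23476813²·(1 − 0.13421799)·460.6/1325 = 0.016588034.
Nonprofit: Wₕ = 0.44506540; term = 0.44506540²·(1 − 0.14138392)·669/2646 = 0.043001436.
Sum = 0.10368375.

0.10368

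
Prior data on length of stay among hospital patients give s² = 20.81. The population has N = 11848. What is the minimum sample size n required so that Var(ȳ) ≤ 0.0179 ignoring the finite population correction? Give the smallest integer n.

1163

Without fpc, n₀ = s²/D = 20.81/0.0179 = 1162.5698.
Rounding up, n = 1163.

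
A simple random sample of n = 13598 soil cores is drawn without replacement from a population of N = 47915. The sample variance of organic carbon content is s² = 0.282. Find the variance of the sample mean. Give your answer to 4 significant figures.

Under SRS without replacement, Var(ȳ) = (1 − f)·s²/n with f = n/N = 13598/47915 = 0.28379422.
Var(ȳ) = (1 − 0.28379422)·0.282/13598 = 0.71620578·2.0738344 × 10^-5 = 1.4852922 × 10^-5.

1.485 × 10^-5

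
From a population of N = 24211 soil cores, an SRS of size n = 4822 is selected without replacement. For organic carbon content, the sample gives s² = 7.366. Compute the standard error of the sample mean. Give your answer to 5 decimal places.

Under SRS without replacement, Var(ȳ) = (1 − f)·s²/n with f = n/N = 4822/24211 = 0.19916567.
Var(ȳ) = (1 − 0.19916567)·7.366/4822 = 0.80083433·0.0015275819 = 0.00122334.
SE(ȳ) = √(0.00122334) = 0.03498.

0.03498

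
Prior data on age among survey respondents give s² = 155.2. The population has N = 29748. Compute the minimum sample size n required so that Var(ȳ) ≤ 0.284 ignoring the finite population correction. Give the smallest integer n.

547

Without fpc, n₀ = s²/D = 155.2/0.284 = 546.4789.
Rounding up, n = 547.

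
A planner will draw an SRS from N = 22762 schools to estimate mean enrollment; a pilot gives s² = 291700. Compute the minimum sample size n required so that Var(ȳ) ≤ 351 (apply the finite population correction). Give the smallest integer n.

Without fpc, n₀ = s²/D = 291700/351 = 831.0541.
With fpc, (1 − n/N)·s²/n ≤ D requires n ≥ n₀/(1 + n₀/N) = 831.0541/(1 + 831.0541/22762) = 801.7806.
Rounding up, n = 802.

802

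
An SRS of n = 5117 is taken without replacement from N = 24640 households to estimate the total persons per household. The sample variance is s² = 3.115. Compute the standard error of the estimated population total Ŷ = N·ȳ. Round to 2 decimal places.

541.15

Var(Ŷ) = N²·Var(ȳ) = N²·(1 − n/N)·s²/n.
f = 5117/24640 = 0.20767045; Var(ȳ) = 0.79232955·3.115/5117 = 4.8233468 × 10^-4.
Var(Ŷ) = 24640² · (4.8233468 × 10^-4) = 292839.66.
SE(Ŷ) = √(292839.66) = 541.15.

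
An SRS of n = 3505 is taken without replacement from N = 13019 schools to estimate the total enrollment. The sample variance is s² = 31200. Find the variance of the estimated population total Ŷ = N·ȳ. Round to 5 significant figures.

Var(Ŷ) = N²·Var(ȳ) = N²·(1 − n/N)·s²/n.
f = 3505/13019 = 0.26922191; Var(ȳ) = 0.73077809·31200/3505 = 6.5050718.
Var(Ŷ) = 13019² · 6.5050718 = 1.102573 × 10^9.

1.1026 × 10^9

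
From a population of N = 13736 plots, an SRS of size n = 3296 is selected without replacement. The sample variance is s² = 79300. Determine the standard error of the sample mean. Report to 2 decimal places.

4.28

Under SRS without replacement, Var(ȳ) = (1 − f)·s²/n with f = n/N = 3296/13736 = 0.23995341.
Var(ȳ) = (1 − 0.23995341)·79300/3296 = 0.76004659·24.059466 = 18.286315.
SE(ȳ) = √(18.286315) = 4.28.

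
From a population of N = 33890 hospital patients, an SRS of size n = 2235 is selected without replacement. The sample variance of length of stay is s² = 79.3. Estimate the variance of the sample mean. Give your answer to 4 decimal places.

0.0331

Under SRS without replacement, Var(ȳ) = (1 − f)·s²/n with f = n/N = 2235/33890 = 0.06594866.
Var(ȳ) = (1 − 0.06594866)·79.3/2235 = 0.93405134·0.035480984 = 0.033141061.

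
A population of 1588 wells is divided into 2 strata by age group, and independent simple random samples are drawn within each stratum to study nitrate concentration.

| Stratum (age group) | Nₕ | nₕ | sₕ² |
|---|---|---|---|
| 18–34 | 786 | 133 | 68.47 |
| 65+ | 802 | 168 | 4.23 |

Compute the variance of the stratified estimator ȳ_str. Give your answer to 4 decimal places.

0.1099

Var(ȳ_str) = Σₕ Wₕ²(1 − fₕ)sₕ²/nₕ with Wₕ = Nₕ/N, N = 1588.
18–34: Wₕ = 0.49496222; term = 0.49496222²·(1 − 0.16921120)·68.47/133 = 0.10478121.
65+: Wₕ = 0.50503778; term = 0.50503778²·(1 − 0.20947631)·4.23/168 = 0.0050768428.
Sum = 0.10985805.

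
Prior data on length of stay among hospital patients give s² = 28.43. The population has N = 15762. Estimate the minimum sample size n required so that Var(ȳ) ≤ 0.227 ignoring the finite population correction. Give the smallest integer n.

126

Without fpc, n₀ = s²/D = 28.43/0.227 = 125.2423.
Rounding up, n = 126.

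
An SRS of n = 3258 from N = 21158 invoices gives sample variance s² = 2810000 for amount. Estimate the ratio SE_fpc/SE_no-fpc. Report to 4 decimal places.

0.9198

f = n/N = 3258/21158 = 0.15398431.
SE_no-fpc = √(s²/n) = 29.36822; SE_fpc = √((1−f)s²/n) = 27.012627.
Ratio = √(1−f) = 0.91979111.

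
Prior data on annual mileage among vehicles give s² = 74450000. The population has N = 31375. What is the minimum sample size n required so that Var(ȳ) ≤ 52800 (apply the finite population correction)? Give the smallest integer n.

1350

Without fpc, n₀ = s²/D = 74450000/52800 = 1410.0379.
With fpc, (1 − n/N)·s²/n ≤ D requires n ≥ n₀/(1 + n₀/N) = 1410.0379/(1 + 1410.0379/31375) = 1349.3942.
Rounding up, n = 1350.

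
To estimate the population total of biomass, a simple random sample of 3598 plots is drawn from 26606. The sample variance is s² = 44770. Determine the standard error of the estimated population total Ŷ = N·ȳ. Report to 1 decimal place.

87275.5

Var(Ŷ) = N²·Var(ȳ) = N²·(1 − n/N)·s²/n.
f = 3598/26606 = 0.13523265; Var(ȳ) = 0.86476735·44770/3598 = 10.760321.
Var(Ŷ) = 26606² · 10.760321 = 7.6170078 × 10^9.
SE(Ŷ) = √(7.6170078 × 10^9) = 87275.5.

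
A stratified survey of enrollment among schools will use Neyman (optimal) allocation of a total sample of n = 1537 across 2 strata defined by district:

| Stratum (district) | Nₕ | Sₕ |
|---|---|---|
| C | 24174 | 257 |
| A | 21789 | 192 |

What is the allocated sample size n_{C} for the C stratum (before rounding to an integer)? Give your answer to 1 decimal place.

918.5

Neyman allocation: nₕ = n·NₕSₕ / Σⱼ NⱼSⱼ.
Σ NⱼSⱼ = 24174·257 + 21789·192 = 1.0396206 × 10^7.
n_{C} = 1537·24174·257 / (1.0396206 × 10^7) = 918.5.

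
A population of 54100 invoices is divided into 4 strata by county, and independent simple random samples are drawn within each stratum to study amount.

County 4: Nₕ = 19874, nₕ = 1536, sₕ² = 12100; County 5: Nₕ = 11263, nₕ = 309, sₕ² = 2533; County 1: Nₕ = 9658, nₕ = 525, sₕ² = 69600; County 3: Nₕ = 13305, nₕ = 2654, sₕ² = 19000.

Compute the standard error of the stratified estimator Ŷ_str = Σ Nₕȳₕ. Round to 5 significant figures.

Var(Ŷ_str) = Σₕ Nₕ²(1 − fₕ)sₕ²/nₕ.
County 4: 19874²·(1 − 1536/19874)·12100/1536 = 2.8709882 × 10^9.
County 5: 11263²·(1 − 309/11263)·2533/309 = 1.0113548 × 10^9.
County 1: 9658²·(1 − 525/9658)·69600/525 = 1.1693664 × 10^10.
County 3: 13305²·(1 − 2654/13305)·19000/2654 = 1.0145138 × 10^9.
Sum = 1.6590521 × 10^10.
SE = √(1.6590521 × 10^10) = 128800.

128800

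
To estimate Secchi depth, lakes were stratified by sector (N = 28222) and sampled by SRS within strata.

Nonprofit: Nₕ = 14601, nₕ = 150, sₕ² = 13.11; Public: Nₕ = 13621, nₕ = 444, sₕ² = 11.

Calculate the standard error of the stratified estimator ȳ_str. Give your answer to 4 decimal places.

0.1695

Var(ȳ_str) = Σₕ Wₕ²(1 − fₕ)sₕ²/nₕ with Wₕ = Nₕ/N, N = 28222.
Nonprofit: Wₕ = 0.51736234; term = 0.51736234²·(1 − 0.01027327)·13.11/150 = 0.023153484.
Public: Wₕ = 0.48263766; term = 0.48263766²·(1 − 0.03259673)·11/444 = 0.0055828978.
Sum = 0.028736382.
SE = √(0.028736382) = 0.1695.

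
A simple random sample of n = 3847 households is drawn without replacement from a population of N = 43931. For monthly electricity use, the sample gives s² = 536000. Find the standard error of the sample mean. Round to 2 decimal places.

11.28

Under SRS without replacement, Var(ȳ) = (1 − f)·s²/n with f = n/N = 3847/43931 = 0.08756914.
Var(ȳ) = (1 − 0.08756914)·536000/3847 = 0.91243086·139.32935 = 127.1284.
SE(ȳ) = √(127.1284) = 11.28.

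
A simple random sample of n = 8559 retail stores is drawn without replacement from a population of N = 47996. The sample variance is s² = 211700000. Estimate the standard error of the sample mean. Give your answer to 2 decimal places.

Under SRS without replacement, Var(ȳ) = (1 − f)·s²/n with f = n/N = 8559/47996 = 0.17832736.
Var(ȳ) = (1 − 0.17832736)·211700000/8559 = 0.82167264·24734.198 = 20323.414.
SE(ȳ) = √(20323.414) = 142.56.

142.56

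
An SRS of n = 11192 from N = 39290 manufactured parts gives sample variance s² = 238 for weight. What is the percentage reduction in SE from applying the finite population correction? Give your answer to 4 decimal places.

f = n/N = 11192/39290 = 0.28485620.
SE_no-fpc = √(s²/n) = 0.14582589; SE_fpc = √((1−f)s²/n) = 0.12331938.
Ratio = √(1−f) = 0.84566175. Reduction = 100·(1 − 0.84566175) = 15.4338%.

15.4338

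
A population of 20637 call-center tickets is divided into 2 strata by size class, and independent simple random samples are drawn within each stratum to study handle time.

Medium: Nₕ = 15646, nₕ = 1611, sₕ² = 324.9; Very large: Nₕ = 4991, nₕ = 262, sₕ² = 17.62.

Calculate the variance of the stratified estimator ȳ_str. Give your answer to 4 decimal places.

Var(ȳ_str) = Σₕ Wₕ²(1 − fₕ)sₕ²/nₕ with Wₕ = Nₕ/N, N = 20637.
Medium: Wₕ = 0.75815283; term = 0.75815283²·(1 − 0.10296561)·324.9/1611 = 0.10398646.
Very large: Wₕ = 0.24184717; term = 0.24184717²·(1 − 0.05249449)·17.62/262 = 0.003727077.
Sum = 0.10771354.

0.1077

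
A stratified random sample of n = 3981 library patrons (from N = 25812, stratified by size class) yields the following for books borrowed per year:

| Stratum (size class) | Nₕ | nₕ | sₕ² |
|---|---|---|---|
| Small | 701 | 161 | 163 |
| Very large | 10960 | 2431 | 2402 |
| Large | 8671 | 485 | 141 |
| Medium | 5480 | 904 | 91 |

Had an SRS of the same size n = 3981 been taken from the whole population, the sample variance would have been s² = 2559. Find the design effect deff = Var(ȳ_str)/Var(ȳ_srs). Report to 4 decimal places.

Var(ȳ_str) = Σ Wₕ²(1−fₕ)sₕ²/nₕ with Wₕ = Nₕ/25812:
  Small: (701/25812)²·(1−161/701)·163/161 = 5.7521499 × 10^-4
  Very large: (10960/25812)²·(1−2431/10960)·2402/2431 = 0.13862878
  Large: (8671/25812)²·(1−485/8671)·141/485 = 0.030972409
  Medium: (5480/25812)²·(1−904/5480)·91/904 = 0.0037887524
  → Var(ȳ_str) = 0.17396516.
Var(ȳ_srs) = (1 − 3981/25812)·2559/3981 = 0.54366338.
deff = 0.17396516 / 0.54366338 = 0.3200.

0.3200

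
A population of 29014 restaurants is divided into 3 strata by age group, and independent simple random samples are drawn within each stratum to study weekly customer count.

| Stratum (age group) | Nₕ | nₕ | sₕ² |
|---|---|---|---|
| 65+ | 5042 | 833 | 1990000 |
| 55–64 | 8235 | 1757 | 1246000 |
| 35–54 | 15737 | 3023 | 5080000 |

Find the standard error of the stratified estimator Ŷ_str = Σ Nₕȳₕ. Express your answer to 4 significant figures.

651700

Var(Ŷ_str) = Σₕ Nₕ²(1 − fₕ)sₕ²/nₕ.
65+: 5042²·(1 − 833/5042)·1990000/833 = 5.0697885 × 10^10.
55–64: 8235²·(1 − 1757/8235)·1246000/1757 = 3.7831262 × 10^10.
35–54: 15737²·(1 − 3023/15737)·5080000/3023 = 3.3622478 × 10^11.
Sum = 4.2475393 × 10^11.
SE = √(4.2475393 × 10^11) = 651700.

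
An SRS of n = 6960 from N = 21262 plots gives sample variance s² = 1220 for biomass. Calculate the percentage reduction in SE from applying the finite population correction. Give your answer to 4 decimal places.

17.9844

f = n/N = 6960/21262 = 0.32734456.
SE_no-fpc = √(s²/n) = 0.41867333; SE_fpc = √((1−f)s²/n) = 0.34337733.
Ratio = √(1−f) = 0.82015574. Reduction = 100·(1 − 0.82015574) = 17.9844%.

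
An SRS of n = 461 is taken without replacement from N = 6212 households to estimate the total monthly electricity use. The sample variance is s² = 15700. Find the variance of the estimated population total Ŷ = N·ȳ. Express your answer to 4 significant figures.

Var(Ŷ) = N²·Var(ȳ) = N²·(1 − n/N)·s²/n.
f = 461/6212 = 0.07421120; Var(ȳ) = 0.92578880·15700/461 = 31.529033.
Var(Ŷ) = 6212² · 31.529033 = 1.2166721 × 10^9.

1.217 × 10^9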